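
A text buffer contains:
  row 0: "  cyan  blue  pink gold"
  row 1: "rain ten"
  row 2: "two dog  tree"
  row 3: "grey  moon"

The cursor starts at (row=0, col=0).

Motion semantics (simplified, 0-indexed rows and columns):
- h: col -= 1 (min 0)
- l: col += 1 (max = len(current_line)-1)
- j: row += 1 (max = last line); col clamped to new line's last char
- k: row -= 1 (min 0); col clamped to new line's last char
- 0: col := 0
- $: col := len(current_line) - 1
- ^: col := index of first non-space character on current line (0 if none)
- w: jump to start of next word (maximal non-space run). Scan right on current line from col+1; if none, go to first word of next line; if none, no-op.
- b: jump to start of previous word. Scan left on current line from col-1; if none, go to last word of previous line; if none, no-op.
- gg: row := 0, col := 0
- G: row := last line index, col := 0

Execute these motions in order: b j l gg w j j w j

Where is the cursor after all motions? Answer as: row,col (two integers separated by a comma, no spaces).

Answer: 3,4

Derivation:
After 1 (b): row=0 col=0 char='_'
After 2 (j): row=1 col=0 char='r'
After 3 (l): row=1 col=1 char='a'
After 4 (gg): row=0 col=0 char='_'
After 5 (w): row=0 col=2 char='c'
After 6 (j): row=1 col=2 char='i'
After 7 (j): row=2 col=2 char='o'
After 8 (w): row=2 col=4 char='d'
After 9 (j): row=3 col=4 char='_'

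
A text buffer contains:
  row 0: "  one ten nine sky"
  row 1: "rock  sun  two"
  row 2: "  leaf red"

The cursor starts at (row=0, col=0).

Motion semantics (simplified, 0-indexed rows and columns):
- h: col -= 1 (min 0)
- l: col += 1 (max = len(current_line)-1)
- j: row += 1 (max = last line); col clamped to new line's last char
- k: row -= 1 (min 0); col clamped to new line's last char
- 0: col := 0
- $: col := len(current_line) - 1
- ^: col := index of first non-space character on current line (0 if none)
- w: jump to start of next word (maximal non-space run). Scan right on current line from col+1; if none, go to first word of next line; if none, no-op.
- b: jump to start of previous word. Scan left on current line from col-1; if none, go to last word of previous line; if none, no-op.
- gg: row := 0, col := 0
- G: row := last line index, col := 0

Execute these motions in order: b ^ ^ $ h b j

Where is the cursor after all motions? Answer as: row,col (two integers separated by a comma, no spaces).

After 1 (b): row=0 col=0 char='_'
After 2 (^): row=0 col=2 char='o'
After 3 (^): row=0 col=2 char='o'
After 4 ($): row=0 col=17 char='y'
After 5 (h): row=0 col=16 char='k'
After 6 (b): row=0 col=15 char='s'
After 7 (j): row=1 col=13 char='o'

Answer: 1,13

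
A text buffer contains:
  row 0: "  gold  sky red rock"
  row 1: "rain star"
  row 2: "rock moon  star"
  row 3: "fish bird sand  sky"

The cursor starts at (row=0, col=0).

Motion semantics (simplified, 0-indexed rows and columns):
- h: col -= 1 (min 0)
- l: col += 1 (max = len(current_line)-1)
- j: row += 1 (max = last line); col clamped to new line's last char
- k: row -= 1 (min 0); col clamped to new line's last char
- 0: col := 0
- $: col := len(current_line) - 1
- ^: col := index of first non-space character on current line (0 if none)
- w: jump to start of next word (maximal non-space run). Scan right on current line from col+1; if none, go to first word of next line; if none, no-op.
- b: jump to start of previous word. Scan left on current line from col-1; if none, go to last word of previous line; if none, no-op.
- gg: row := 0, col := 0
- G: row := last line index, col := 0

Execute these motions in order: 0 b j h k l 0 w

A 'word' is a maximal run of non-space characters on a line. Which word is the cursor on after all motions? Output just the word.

After 1 (0): row=0 col=0 char='_'
After 2 (b): row=0 col=0 char='_'
After 3 (j): row=1 col=0 char='r'
After 4 (h): row=1 col=0 char='r'
After 5 (k): row=0 col=0 char='_'
After 6 (l): row=0 col=1 char='_'
After 7 (0): row=0 col=0 char='_'
After 8 (w): row=0 col=2 char='g'

Answer: gold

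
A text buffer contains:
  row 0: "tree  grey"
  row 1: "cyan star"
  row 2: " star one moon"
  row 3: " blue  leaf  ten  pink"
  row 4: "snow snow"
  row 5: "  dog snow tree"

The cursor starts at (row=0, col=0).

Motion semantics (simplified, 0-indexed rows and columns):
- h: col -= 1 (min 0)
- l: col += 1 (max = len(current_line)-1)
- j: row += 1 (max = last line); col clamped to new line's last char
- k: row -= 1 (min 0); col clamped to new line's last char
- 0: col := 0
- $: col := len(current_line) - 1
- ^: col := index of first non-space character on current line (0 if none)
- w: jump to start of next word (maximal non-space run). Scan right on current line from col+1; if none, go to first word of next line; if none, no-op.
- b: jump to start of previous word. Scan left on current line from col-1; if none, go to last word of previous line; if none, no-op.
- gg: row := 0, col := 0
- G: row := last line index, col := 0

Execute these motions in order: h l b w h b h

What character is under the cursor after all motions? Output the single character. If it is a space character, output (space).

Answer: t

Derivation:
After 1 (h): row=0 col=0 char='t'
After 2 (l): row=0 col=1 char='r'
After 3 (b): row=0 col=0 char='t'
After 4 (w): row=0 col=6 char='g'
After 5 (h): row=0 col=5 char='_'
After 6 (b): row=0 col=0 char='t'
After 7 (h): row=0 col=0 char='t'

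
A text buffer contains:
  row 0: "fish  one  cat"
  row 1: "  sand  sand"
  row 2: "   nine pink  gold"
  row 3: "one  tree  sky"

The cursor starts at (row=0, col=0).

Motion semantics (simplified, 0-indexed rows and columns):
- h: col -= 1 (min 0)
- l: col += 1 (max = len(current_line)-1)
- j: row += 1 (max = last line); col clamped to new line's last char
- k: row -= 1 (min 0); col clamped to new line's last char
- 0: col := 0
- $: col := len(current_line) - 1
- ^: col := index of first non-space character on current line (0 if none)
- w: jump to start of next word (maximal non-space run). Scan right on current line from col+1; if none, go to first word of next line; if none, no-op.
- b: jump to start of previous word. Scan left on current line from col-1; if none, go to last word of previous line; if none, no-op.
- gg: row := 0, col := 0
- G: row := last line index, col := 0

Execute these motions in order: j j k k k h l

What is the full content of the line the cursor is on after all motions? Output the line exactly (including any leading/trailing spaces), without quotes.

After 1 (j): row=1 col=0 char='_'
After 2 (j): row=2 col=0 char='_'
After 3 (k): row=1 col=0 char='_'
After 4 (k): row=0 col=0 char='f'
After 5 (k): row=0 col=0 char='f'
After 6 (h): row=0 col=0 char='f'
After 7 (l): row=0 col=1 char='i'

Answer: fish  one  cat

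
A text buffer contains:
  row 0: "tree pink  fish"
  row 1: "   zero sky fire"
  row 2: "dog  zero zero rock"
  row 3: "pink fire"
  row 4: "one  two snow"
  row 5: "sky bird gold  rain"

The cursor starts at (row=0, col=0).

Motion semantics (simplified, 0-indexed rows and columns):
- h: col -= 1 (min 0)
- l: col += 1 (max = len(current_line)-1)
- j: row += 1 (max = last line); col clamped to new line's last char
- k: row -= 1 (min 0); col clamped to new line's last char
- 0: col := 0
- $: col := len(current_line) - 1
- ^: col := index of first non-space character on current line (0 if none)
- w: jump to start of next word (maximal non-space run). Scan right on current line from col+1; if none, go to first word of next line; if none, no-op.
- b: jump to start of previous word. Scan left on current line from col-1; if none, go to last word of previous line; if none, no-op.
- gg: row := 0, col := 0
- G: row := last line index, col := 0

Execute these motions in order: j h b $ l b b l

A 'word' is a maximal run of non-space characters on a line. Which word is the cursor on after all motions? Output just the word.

After 1 (j): row=1 col=0 char='_'
After 2 (h): row=1 col=0 char='_'
After 3 (b): row=0 col=11 char='f'
After 4 ($): row=0 col=14 char='h'
After 5 (l): row=0 col=14 char='h'
After 6 (b): row=0 col=11 char='f'
After 7 (b): row=0 col=5 char='p'
After 8 (l): row=0 col=6 char='i'

Answer: pink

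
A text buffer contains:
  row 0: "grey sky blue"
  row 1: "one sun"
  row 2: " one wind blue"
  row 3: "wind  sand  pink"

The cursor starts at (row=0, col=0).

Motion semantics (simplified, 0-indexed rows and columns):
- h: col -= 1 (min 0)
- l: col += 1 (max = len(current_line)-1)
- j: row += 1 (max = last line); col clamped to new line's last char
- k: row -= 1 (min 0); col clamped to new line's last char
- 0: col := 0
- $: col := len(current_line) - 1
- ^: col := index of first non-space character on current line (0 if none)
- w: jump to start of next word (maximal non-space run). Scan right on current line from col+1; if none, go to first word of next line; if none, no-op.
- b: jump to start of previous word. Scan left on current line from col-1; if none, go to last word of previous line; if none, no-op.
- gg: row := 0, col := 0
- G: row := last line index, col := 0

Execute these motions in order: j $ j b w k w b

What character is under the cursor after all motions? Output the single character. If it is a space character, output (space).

After 1 (j): row=1 col=0 char='o'
After 2 ($): row=1 col=6 char='n'
After 3 (j): row=2 col=6 char='i'
After 4 (b): row=2 col=5 char='w'
After 5 (w): row=2 col=10 char='b'
After 6 (k): row=1 col=6 char='n'
After 7 (w): row=2 col=1 char='o'
After 8 (b): row=1 col=4 char='s'

Answer: s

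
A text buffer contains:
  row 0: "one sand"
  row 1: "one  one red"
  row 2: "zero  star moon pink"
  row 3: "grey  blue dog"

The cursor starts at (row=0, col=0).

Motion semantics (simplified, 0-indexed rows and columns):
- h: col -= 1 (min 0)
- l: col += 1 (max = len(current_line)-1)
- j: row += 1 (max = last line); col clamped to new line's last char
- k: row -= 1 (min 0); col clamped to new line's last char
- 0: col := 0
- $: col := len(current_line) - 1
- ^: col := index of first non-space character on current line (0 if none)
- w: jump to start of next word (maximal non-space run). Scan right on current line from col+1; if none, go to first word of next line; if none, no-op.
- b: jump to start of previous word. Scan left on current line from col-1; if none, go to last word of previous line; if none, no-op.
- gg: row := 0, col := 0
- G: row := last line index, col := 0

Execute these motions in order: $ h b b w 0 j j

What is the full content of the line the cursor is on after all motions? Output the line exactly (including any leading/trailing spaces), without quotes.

After 1 ($): row=0 col=7 char='d'
After 2 (h): row=0 col=6 char='n'
After 3 (b): row=0 col=4 char='s'
After 4 (b): row=0 col=0 char='o'
After 5 (w): row=0 col=4 char='s'
After 6 (0): row=0 col=0 char='o'
After 7 (j): row=1 col=0 char='o'
After 8 (j): row=2 col=0 char='z'

Answer: zero  star moon pink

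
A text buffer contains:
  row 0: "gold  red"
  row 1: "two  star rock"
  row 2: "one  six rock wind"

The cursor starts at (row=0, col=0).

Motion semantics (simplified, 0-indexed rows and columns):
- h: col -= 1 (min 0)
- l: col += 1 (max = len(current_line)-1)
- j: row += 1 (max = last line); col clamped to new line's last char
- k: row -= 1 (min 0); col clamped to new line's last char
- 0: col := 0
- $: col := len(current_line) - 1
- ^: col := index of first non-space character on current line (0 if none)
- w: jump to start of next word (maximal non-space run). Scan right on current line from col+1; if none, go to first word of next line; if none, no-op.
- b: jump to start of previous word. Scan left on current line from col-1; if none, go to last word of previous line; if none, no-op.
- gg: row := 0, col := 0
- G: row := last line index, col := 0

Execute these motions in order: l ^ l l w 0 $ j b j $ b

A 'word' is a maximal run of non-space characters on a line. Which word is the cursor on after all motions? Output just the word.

After 1 (l): row=0 col=1 char='o'
After 2 (^): row=0 col=0 char='g'
After 3 (l): row=0 col=1 char='o'
After 4 (l): row=0 col=2 char='l'
After 5 (w): row=0 col=6 char='r'
After 6 (0): row=0 col=0 char='g'
After 7 ($): row=0 col=8 char='d'
After 8 (j): row=1 col=8 char='r'
After 9 (b): row=1 col=5 char='s'
After 10 (j): row=2 col=5 char='s'
After 11 ($): row=2 col=17 char='d'
After 12 (b): row=2 col=14 char='w'

Answer: wind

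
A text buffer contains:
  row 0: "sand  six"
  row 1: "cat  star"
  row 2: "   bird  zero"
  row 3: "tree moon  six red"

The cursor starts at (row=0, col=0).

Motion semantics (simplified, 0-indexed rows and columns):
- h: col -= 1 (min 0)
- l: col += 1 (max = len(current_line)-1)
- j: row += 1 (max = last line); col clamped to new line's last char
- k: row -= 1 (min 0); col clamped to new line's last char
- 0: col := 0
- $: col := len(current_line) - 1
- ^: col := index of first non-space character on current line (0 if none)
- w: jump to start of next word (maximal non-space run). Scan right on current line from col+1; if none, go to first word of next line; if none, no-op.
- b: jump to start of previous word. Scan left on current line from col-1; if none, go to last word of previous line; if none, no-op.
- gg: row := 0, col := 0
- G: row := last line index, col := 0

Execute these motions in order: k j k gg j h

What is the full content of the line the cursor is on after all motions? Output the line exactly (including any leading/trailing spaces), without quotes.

After 1 (k): row=0 col=0 char='s'
After 2 (j): row=1 col=0 char='c'
After 3 (k): row=0 col=0 char='s'
After 4 (gg): row=0 col=0 char='s'
After 5 (j): row=1 col=0 char='c'
After 6 (h): row=1 col=0 char='c'

Answer: cat  star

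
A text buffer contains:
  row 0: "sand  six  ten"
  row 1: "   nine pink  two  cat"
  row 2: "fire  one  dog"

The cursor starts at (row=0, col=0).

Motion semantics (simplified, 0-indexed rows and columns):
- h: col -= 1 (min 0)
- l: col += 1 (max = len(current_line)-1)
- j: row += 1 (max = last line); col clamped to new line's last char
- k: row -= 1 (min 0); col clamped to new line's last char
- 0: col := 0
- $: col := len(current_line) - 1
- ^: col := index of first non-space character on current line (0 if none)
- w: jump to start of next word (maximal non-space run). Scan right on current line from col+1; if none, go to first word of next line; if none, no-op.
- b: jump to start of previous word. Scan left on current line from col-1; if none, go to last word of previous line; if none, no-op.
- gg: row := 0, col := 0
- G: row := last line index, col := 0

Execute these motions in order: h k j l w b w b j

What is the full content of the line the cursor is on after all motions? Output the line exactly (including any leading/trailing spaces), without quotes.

After 1 (h): row=0 col=0 char='s'
After 2 (k): row=0 col=0 char='s'
After 3 (j): row=1 col=0 char='_'
After 4 (l): row=1 col=1 char='_'
After 5 (w): row=1 col=3 char='n'
After 6 (b): row=0 col=11 char='t'
After 7 (w): row=1 col=3 char='n'
After 8 (b): row=0 col=11 char='t'
After 9 (j): row=1 col=11 char='k'

Answer:    nine pink  two  cat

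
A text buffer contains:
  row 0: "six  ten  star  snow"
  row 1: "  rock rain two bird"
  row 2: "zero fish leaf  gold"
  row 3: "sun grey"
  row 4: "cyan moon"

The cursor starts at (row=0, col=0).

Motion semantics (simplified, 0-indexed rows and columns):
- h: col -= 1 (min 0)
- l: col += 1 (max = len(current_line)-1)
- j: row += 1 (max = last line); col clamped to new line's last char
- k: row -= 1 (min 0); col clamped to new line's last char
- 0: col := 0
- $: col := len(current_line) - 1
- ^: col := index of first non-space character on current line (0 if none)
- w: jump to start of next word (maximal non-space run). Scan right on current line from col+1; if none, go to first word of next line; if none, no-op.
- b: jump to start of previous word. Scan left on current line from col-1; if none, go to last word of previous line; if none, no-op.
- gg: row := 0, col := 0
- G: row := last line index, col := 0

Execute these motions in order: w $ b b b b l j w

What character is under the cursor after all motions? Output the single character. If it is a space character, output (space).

Answer: r

Derivation:
After 1 (w): row=0 col=5 char='t'
After 2 ($): row=0 col=19 char='w'
After 3 (b): row=0 col=16 char='s'
After 4 (b): row=0 col=10 char='s'
After 5 (b): row=0 col=5 char='t'
After 6 (b): row=0 col=0 char='s'
After 7 (l): row=0 col=1 char='i'
After 8 (j): row=1 col=1 char='_'
After 9 (w): row=1 col=2 char='r'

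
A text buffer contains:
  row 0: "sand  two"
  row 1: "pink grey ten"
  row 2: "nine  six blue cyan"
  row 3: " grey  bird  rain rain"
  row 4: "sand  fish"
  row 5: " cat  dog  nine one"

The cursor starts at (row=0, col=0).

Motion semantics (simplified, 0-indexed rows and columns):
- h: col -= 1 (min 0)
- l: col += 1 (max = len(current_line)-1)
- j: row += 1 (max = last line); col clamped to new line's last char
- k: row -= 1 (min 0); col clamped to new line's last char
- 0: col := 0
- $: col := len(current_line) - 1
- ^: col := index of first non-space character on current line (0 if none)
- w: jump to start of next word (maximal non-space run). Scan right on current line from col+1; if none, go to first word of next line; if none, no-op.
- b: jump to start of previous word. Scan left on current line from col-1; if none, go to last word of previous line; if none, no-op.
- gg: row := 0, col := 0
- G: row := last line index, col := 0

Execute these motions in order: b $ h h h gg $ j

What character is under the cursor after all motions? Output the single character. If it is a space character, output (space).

Answer: y

Derivation:
After 1 (b): row=0 col=0 char='s'
After 2 ($): row=0 col=8 char='o'
After 3 (h): row=0 col=7 char='w'
After 4 (h): row=0 col=6 char='t'
After 5 (h): row=0 col=5 char='_'
After 6 (gg): row=0 col=0 char='s'
After 7 ($): row=0 col=8 char='o'
After 8 (j): row=1 col=8 char='y'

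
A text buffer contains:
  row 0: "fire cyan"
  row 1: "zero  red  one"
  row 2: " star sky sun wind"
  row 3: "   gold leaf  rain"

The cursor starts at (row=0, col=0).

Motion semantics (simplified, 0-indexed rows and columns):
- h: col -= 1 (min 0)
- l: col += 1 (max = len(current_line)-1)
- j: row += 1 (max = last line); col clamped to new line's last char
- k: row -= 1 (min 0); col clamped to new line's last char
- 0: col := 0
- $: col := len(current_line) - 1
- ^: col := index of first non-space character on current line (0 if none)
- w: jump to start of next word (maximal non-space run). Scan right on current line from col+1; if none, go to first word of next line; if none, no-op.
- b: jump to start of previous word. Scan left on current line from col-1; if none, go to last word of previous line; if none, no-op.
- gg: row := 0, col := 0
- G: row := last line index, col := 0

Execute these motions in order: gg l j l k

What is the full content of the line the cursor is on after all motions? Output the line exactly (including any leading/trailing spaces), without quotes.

Answer: fire cyan

Derivation:
After 1 (gg): row=0 col=0 char='f'
After 2 (l): row=0 col=1 char='i'
After 3 (j): row=1 col=1 char='e'
After 4 (l): row=1 col=2 char='r'
After 5 (k): row=0 col=2 char='r'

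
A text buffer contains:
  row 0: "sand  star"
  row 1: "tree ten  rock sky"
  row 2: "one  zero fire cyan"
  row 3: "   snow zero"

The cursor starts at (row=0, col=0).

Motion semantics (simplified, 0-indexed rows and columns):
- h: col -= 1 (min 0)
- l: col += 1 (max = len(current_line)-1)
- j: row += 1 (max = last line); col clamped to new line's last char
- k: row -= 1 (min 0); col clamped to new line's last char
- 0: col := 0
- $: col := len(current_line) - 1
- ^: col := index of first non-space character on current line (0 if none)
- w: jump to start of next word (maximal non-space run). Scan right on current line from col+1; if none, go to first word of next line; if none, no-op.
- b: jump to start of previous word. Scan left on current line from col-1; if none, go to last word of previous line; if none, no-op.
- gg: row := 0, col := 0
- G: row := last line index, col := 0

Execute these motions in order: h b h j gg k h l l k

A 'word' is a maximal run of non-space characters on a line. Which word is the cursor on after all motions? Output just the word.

After 1 (h): row=0 col=0 char='s'
After 2 (b): row=0 col=0 char='s'
After 3 (h): row=0 col=0 char='s'
After 4 (j): row=1 col=0 char='t'
After 5 (gg): row=0 col=0 char='s'
After 6 (k): row=0 col=0 char='s'
After 7 (h): row=0 col=0 char='s'
After 8 (l): row=0 col=1 char='a'
After 9 (l): row=0 col=2 char='n'
After 10 (k): row=0 col=2 char='n'

Answer: sand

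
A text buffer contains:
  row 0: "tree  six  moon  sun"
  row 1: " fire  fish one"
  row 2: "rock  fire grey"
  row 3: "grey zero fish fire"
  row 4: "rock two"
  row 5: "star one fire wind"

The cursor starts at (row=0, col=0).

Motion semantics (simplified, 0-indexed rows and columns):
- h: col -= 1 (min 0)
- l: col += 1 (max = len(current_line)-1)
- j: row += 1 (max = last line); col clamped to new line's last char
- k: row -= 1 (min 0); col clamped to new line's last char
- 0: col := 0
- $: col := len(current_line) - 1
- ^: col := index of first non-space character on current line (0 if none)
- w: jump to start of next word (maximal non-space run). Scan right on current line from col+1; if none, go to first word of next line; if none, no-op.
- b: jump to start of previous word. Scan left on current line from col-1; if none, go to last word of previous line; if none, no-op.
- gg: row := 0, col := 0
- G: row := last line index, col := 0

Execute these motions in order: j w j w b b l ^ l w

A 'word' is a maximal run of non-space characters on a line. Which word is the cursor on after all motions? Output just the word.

After 1 (j): row=1 col=0 char='_'
After 2 (w): row=1 col=1 char='f'
After 3 (j): row=2 col=1 char='o'
After 4 (w): row=2 col=6 char='f'
After 5 (b): row=2 col=0 char='r'
After 6 (b): row=1 col=12 char='o'
After 7 (l): row=1 col=13 char='n'
After 8 (^): row=1 col=1 char='f'
After 9 (l): row=1 col=2 char='i'
After 10 (w): row=1 col=7 char='f'

Answer: fish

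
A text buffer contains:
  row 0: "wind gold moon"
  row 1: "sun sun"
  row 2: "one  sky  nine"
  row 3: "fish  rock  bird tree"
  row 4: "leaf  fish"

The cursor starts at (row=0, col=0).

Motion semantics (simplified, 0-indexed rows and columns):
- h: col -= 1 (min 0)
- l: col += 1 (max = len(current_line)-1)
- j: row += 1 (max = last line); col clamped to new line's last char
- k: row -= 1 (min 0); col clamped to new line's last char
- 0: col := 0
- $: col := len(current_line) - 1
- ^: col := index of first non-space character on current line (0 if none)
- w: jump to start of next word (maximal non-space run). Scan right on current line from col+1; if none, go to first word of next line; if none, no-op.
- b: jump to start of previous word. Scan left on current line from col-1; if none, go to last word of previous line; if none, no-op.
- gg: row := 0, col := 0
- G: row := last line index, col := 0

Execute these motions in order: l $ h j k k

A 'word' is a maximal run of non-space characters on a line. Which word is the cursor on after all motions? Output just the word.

After 1 (l): row=0 col=1 char='i'
After 2 ($): row=0 col=13 char='n'
After 3 (h): row=0 col=12 char='o'
After 4 (j): row=1 col=6 char='n'
After 5 (k): row=0 col=6 char='o'
After 6 (k): row=0 col=6 char='o'

Answer: gold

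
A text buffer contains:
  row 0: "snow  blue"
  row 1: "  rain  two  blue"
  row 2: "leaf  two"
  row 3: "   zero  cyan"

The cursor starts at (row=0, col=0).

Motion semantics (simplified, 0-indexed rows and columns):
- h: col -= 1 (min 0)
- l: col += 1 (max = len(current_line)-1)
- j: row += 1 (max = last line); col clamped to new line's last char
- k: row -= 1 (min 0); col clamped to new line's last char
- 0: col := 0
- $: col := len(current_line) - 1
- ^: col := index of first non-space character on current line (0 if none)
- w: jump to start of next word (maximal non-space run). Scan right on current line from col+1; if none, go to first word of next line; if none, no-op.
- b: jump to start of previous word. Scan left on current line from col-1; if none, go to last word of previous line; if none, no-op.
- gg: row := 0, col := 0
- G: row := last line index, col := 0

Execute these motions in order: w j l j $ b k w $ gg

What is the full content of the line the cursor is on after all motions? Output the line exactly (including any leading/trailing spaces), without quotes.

After 1 (w): row=0 col=6 char='b'
After 2 (j): row=1 col=6 char='_'
After 3 (l): row=1 col=7 char='_'
After 4 (j): row=2 col=7 char='w'
After 5 ($): row=2 col=8 char='o'
After 6 (b): row=2 col=6 char='t'
After 7 (k): row=1 col=6 char='_'
After 8 (w): row=1 col=8 char='t'
After 9 ($): row=1 col=16 char='e'
After 10 (gg): row=0 col=0 char='s'

Answer: snow  blue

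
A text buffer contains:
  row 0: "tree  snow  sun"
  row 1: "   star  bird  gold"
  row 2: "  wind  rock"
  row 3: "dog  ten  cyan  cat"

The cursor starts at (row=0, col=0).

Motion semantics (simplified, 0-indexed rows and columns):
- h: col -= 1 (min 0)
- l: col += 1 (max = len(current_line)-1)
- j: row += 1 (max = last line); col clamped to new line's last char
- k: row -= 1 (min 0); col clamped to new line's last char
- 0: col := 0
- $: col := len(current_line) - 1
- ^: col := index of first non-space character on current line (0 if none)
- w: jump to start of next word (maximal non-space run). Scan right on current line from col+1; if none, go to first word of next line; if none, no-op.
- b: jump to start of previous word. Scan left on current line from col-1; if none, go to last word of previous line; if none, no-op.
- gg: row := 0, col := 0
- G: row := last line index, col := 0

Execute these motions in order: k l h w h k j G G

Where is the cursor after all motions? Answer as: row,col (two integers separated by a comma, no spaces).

After 1 (k): row=0 col=0 char='t'
After 2 (l): row=0 col=1 char='r'
After 3 (h): row=0 col=0 char='t'
After 4 (w): row=0 col=6 char='s'
After 5 (h): row=0 col=5 char='_'
After 6 (k): row=0 col=5 char='_'
After 7 (j): row=1 col=5 char='a'
After 8 (G): row=3 col=0 char='d'
After 9 (G): row=3 col=0 char='d'

Answer: 3,0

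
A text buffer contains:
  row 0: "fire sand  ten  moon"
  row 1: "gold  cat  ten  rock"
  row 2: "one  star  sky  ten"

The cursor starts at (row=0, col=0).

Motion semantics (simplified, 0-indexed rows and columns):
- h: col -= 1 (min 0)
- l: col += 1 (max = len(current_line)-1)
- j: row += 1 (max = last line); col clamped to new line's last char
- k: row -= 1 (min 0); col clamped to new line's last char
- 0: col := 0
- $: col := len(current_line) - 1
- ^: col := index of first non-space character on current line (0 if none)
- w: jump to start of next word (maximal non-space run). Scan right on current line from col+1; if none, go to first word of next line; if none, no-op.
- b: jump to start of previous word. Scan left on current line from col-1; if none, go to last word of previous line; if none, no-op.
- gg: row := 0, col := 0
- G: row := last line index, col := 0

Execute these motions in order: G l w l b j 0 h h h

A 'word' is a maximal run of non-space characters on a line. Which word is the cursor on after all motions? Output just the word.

Answer: one

Derivation:
After 1 (G): row=2 col=0 char='o'
After 2 (l): row=2 col=1 char='n'
After 3 (w): row=2 col=5 char='s'
After 4 (l): row=2 col=6 char='t'
After 5 (b): row=2 col=5 char='s'
After 6 (j): row=2 col=5 char='s'
After 7 (0): row=2 col=0 char='o'
After 8 (h): row=2 col=0 char='o'
After 9 (h): row=2 col=0 char='o'
After 10 (h): row=2 col=0 char='o'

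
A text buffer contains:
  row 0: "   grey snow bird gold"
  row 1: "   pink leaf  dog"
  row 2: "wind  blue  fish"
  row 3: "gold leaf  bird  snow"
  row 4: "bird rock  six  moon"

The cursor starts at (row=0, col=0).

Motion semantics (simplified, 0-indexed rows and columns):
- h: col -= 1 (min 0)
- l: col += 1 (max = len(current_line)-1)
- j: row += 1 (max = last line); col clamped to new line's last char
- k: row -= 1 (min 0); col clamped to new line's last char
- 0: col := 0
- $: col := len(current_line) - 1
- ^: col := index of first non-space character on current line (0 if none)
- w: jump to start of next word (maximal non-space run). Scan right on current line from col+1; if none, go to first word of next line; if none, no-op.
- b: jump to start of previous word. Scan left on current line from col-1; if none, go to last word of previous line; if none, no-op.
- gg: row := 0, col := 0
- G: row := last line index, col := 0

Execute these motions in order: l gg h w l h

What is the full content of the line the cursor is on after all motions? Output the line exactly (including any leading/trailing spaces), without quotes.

Answer:    grey snow bird gold

Derivation:
After 1 (l): row=0 col=1 char='_'
After 2 (gg): row=0 col=0 char='_'
After 3 (h): row=0 col=0 char='_'
After 4 (w): row=0 col=3 char='g'
After 5 (l): row=0 col=4 char='r'
After 6 (h): row=0 col=3 char='g'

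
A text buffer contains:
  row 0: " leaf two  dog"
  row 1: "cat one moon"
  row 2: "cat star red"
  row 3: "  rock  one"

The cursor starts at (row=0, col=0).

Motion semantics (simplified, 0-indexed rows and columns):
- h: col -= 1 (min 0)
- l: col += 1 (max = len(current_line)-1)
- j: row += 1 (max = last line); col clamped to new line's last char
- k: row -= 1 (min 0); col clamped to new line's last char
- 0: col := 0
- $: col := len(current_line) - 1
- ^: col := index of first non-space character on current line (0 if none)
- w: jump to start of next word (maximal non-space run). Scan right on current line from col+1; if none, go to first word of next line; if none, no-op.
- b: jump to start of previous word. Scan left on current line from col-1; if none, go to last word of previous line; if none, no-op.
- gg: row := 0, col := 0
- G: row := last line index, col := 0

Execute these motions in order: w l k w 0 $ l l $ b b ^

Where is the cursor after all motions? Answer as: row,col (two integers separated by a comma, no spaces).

After 1 (w): row=0 col=1 char='l'
After 2 (l): row=0 col=2 char='e'
After 3 (k): row=0 col=2 char='e'
After 4 (w): row=0 col=6 char='t'
After 5 (0): row=0 col=0 char='_'
After 6 ($): row=0 col=13 char='g'
After 7 (l): row=0 col=13 char='g'
After 8 (l): row=0 col=13 char='g'
After 9 ($): row=0 col=13 char='g'
After 10 (b): row=0 col=11 char='d'
After 11 (b): row=0 col=6 char='t'
After 12 (^): row=0 col=1 char='l'

Answer: 0,1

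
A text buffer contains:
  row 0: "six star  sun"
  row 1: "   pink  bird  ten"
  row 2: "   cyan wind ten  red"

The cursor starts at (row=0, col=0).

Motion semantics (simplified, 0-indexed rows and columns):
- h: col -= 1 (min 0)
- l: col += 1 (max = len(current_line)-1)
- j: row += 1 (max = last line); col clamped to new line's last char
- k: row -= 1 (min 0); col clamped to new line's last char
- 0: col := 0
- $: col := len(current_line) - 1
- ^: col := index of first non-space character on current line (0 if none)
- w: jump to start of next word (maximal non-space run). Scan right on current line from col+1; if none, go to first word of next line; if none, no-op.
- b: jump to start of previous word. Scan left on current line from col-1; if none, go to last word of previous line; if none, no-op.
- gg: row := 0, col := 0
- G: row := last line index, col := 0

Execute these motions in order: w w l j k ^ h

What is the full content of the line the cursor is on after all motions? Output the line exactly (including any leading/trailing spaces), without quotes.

Answer: six star  sun

Derivation:
After 1 (w): row=0 col=4 char='s'
After 2 (w): row=0 col=10 char='s'
After 3 (l): row=0 col=11 char='u'
After 4 (j): row=1 col=11 char='r'
After 5 (k): row=0 col=11 char='u'
After 6 (^): row=0 col=0 char='s'
After 7 (h): row=0 col=0 char='s'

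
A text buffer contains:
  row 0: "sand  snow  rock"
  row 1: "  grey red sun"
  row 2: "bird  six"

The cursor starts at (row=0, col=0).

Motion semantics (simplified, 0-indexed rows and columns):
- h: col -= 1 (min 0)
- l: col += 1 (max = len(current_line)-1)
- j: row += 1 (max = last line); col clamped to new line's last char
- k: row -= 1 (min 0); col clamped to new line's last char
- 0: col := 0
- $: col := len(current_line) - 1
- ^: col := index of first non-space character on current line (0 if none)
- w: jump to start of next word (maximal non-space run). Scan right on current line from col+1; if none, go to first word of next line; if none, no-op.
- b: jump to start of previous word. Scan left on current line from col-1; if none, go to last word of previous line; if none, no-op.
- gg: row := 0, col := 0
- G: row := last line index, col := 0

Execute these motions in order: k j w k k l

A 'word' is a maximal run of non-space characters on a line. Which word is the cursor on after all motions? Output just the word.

After 1 (k): row=0 col=0 char='s'
After 2 (j): row=1 col=0 char='_'
After 3 (w): row=1 col=2 char='g'
After 4 (k): row=0 col=2 char='n'
After 5 (k): row=0 col=2 char='n'
After 6 (l): row=0 col=3 char='d'

Answer: sand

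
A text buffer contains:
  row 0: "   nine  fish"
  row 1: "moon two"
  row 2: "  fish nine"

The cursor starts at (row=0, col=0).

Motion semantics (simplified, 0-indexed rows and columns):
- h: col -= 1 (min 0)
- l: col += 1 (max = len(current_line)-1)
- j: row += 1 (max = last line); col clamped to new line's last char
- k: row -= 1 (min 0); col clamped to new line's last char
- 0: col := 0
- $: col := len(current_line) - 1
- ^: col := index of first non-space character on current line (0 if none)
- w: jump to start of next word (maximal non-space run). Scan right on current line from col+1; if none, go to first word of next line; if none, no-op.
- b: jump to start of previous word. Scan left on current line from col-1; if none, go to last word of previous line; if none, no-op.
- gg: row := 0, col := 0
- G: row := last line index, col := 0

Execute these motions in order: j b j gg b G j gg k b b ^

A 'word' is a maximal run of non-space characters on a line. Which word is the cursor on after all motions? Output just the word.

After 1 (j): row=1 col=0 char='m'
After 2 (b): row=0 col=9 char='f'
After 3 (j): row=1 col=7 char='o'
After 4 (gg): row=0 col=0 char='_'
After 5 (b): row=0 col=0 char='_'
After 6 (G): row=2 col=0 char='_'
After 7 (j): row=2 col=0 char='_'
After 8 (gg): row=0 col=0 char='_'
After 9 (k): row=0 col=0 char='_'
After 10 (b): row=0 col=0 char='_'
After 11 (b): row=0 col=0 char='_'
After 12 (^): row=0 col=3 char='n'

Answer: nine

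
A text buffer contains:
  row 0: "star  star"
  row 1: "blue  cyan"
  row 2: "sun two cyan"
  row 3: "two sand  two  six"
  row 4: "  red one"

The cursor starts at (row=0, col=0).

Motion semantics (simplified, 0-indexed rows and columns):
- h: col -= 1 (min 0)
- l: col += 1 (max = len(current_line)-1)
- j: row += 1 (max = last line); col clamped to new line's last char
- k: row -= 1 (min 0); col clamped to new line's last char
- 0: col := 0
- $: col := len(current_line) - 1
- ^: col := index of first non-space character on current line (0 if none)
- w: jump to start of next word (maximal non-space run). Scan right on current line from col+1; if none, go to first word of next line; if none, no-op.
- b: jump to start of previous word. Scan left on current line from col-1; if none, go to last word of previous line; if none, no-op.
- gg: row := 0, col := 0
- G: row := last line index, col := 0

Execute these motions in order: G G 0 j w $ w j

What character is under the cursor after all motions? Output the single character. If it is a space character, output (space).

After 1 (G): row=4 col=0 char='_'
After 2 (G): row=4 col=0 char='_'
After 3 (0): row=4 col=0 char='_'
After 4 (j): row=4 col=0 char='_'
After 5 (w): row=4 col=2 char='r'
After 6 ($): row=4 col=8 char='e'
After 7 (w): row=4 col=8 char='e'
After 8 (j): row=4 col=8 char='e'

Answer: e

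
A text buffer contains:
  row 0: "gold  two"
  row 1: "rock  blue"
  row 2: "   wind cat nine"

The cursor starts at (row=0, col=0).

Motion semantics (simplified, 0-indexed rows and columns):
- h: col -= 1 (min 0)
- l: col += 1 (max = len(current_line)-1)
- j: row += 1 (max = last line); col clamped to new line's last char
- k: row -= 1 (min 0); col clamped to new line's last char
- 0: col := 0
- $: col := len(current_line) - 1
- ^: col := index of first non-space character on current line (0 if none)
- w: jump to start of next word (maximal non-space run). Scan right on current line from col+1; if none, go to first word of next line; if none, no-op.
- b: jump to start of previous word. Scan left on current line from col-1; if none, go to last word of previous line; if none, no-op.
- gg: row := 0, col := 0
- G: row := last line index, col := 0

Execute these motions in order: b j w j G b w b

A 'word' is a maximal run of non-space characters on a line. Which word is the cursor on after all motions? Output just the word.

Answer: blue

Derivation:
After 1 (b): row=0 col=0 char='g'
After 2 (j): row=1 col=0 char='r'
After 3 (w): row=1 col=6 char='b'
After 4 (j): row=2 col=6 char='d'
After 5 (G): row=2 col=0 char='_'
After 6 (b): row=1 col=6 char='b'
After 7 (w): row=2 col=3 char='w'
After 8 (b): row=1 col=6 char='b'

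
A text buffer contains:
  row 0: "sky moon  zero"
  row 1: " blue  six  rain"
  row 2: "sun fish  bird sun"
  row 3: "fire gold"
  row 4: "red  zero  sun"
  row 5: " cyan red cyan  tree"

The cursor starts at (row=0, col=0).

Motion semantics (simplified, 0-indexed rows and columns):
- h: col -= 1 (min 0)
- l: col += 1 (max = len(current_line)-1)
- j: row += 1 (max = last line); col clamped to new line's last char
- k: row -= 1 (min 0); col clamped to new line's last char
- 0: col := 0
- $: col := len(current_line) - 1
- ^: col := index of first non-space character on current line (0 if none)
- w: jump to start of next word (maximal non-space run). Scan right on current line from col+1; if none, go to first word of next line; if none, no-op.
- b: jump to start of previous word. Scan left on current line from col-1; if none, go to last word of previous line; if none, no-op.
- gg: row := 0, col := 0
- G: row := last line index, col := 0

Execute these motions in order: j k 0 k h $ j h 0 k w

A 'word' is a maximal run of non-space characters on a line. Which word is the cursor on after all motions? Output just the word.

After 1 (j): row=1 col=0 char='_'
After 2 (k): row=0 col=0 char='s'
After 3 (0): row=0 col=0 char='s'
After 4 (k): row=0 col=0 char='s'
After 5 (h): row=0 col=0 char='s'
After 6 ($): row=0 col=13 char='o'
After 7 (j): row=1 col=13 char='a'
After 8 (h): row=1 col=12 char='r'
After 9 (0): row=1 col=0 char='_'
After 10 (k): row=0 col=0 char='s'
After 11 (w): row=0 col=4 char='m'

Answer: moon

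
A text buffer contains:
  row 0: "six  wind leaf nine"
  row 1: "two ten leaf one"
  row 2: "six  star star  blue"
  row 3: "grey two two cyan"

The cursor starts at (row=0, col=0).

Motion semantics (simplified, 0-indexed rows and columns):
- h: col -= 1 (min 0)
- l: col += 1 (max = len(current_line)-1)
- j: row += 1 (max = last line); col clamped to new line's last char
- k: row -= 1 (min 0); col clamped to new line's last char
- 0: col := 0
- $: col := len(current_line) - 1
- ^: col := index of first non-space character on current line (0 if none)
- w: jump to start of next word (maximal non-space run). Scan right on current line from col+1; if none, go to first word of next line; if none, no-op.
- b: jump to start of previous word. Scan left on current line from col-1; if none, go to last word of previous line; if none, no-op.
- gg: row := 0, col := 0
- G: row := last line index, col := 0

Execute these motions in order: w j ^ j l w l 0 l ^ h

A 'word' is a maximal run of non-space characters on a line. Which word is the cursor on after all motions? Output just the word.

After 1 (w): row=0 col=5 char='w'
After 2 (j): row=1 col=5 char='e'
After 3 (^): row=1 col=0 char='t'
After 4 (j): row=2 col=0 char='s'
After 5 (l): row=2 col=1 char='i'
After 6 (w): row=2 col=5 char='s'
After 7 (l): row=2 col=6 char='t'
After 8 (0): row=2 col=0 char='s'
After 9 (l): row=2 col=1 char='i'
After 10 (^): row=2 col=0 char='s'
After 11 (h): row=2 col=0 char='s'

Answer: six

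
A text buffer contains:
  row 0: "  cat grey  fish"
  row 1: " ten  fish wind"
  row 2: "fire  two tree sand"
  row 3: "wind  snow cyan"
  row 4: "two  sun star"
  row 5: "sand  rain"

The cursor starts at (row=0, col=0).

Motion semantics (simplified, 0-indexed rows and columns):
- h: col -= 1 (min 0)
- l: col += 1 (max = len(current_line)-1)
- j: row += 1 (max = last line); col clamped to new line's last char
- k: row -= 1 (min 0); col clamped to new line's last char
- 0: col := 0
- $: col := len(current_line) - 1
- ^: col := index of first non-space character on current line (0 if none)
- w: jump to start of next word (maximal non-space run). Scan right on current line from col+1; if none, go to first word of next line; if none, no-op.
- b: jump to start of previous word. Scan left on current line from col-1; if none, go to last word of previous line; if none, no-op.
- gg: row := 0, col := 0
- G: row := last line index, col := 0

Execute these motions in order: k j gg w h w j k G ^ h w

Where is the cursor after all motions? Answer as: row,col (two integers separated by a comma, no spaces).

After 1 (k): row=0 col=0 char='_'
After 2 (j): row=1 col=0 char='_'
After 3 (gg): row=0 col=0 char='_'
After 4 (w): row=0 col=2 char='c'
After 5 (h): row=0 col=1 char='_'
After 6 (w): row=0 col=2 char='c'
After 7 (j): row=1 col=2 char='e'
After 8 (k): row=0 col=2 char='c'
After 9 (G): row=5 col=0 char='s'
After 10 (^): row=5 col=0 char='s'
After 11 (h): row=5 col=0 char='s'
After 12 (w): row=5 col=6 char='r'

Answer: 5,6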